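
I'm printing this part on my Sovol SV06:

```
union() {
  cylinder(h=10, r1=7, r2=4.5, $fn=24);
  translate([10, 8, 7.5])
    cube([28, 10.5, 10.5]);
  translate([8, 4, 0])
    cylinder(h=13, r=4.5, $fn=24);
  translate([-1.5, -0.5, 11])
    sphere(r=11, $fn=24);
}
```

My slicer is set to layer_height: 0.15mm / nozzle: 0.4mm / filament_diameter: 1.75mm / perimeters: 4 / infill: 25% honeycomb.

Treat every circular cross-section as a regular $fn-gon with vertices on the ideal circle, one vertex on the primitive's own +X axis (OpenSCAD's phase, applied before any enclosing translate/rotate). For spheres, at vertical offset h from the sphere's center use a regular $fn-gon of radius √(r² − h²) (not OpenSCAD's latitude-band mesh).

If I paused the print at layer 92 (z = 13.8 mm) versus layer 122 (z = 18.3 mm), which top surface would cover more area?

layer 92 (z = 13.8 mm)

Layer 92 (z = 13.8): the cone does not reach this height (z outside [0, 10]); the cube at (10, 8) is present — its section is the full 28×10.5 rectangle (area 294.00 mm²); the cylinder at (8, 4) is absent (z outside [0, 13]); the sphere at (-1.5, -0.5): section is a regular 24-gon, circumradius = √(r²−h²) = √(11²−2.8²) = 10.638 (area = (24/2)·10.638²·sin(360°/24) = 351.46 mm²); Taking the union: the 2 present regions are separate (no shared area or edge), so areas and boundary lengths simply add and each stays a separate island — area = 645.46 mm². So its area = 645.46 mm². Layer 122 (z = 18.3): the cone is not intersected at this z (z outside [0, 10]); the cube at (10, 8) does not reach this height (z outside [7.5, 18]); the cylinder at (8, 4) is absent (z outside [0, 13]); the sphere at (-1.5, -0.5): section is a regular 24-gon, circumradius = √(r²−h²) = √(11²−7.3²) = 8.229 (area = (24/2)·8.229²·sin(360°/24) = 210.30 mm²); Combining (union): only the r=11 sphere at (-1.5, -0.5) is present, so the union is just that shape — area = 210.30 mm². So its area = 210.30 mm². Layer 92 is larger (645.46 vs 210.30 mm²).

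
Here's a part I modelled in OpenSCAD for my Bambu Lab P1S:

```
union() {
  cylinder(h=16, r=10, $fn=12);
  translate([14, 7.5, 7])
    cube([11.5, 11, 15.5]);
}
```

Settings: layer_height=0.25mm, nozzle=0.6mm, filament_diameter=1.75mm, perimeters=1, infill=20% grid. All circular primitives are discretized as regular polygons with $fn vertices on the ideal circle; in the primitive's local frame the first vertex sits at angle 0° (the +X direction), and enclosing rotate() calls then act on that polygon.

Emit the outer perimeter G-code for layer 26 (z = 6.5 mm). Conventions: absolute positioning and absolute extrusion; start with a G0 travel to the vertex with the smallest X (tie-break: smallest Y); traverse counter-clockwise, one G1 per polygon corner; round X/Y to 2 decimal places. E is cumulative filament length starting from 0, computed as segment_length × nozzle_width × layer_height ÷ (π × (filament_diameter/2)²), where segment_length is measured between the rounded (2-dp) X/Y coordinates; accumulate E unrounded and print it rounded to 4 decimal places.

G0 X-10.00 Y0.00 Z6.50
G1 X-8.66 Y-5.00 E0.3228
G1 X-5.00 Y-8.66 E0.6456
G1 X0.00 Y-10.00 E0.9684
G1 X5.00 Y-8.66 E1.2912
G1 X8.66 Y-5.00 E1.6140
G1 X10.00 Y0.00 E1.9369
G1 X8.66 Y5.00 E2.2597
G1 X5.00 Y8.66 E2.5825
G1 X0.00 Y10.00 E2.9053
G1 X-5.00 Y8.66 E3.2281
G1 X-8.66 Y5.00 E3.5509
G1 X-10.00 Y0.00 E3.8737

At z = 6.5 mm: the r=10 cylinder contributes a regular 12-gon of circumradius 10; the cube at (14, 7.5) is not intersected at this z (z outside [7, 22.5]); Merging all regions: only the r=10 cylinder is present, so the union is just that shape — 1 connected region. The outline is a single polygon with 12 vertices. Extrusion per mm of travel: 0.6 × 0.25 / (π × 0.875²) = 0.062363. Accumulating E over each segment gives final E = 3.8737.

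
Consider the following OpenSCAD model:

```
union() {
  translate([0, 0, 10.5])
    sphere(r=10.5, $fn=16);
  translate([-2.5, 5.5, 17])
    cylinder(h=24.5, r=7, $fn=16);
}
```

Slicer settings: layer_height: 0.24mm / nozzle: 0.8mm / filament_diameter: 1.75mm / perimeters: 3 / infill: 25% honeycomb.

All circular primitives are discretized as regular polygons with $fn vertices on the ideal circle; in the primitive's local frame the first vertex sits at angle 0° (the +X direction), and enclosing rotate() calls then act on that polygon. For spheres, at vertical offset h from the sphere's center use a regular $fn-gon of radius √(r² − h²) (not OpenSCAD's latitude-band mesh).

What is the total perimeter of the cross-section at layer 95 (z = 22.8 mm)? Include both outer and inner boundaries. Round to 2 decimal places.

43.70 mm

At z = 22.8 mm: the sphere does not reach this height (|z−center|=12.300 > r=10.5); the r=7 cylinder at (-2.5, 5.5) gives a regular 16-gon of circumradius 7 (constant along its height) (perimeter = 2·16·7.000·sin(180°/16) = 43.70 mm); Taking the union: only the r=7 cylinder at (-2.5, 5.5) is present, so the union is just that shape — boundary = 43.70 mm. Overall, the cross-section is a single solid region. Total boundary length (outer) = 43.70 mm.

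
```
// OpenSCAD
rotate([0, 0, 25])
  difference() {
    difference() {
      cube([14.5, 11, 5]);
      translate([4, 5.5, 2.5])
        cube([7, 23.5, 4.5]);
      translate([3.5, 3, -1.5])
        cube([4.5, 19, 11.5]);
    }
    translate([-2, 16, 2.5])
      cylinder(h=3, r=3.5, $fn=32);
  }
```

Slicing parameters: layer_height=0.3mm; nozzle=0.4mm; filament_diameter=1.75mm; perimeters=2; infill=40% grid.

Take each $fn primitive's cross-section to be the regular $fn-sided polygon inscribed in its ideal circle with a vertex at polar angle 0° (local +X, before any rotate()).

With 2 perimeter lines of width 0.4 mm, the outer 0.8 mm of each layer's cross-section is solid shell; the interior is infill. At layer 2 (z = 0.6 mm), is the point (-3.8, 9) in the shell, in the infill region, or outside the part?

At z = 0.6 mm: the 14.5×11 cube contributes its full rectangle; the cube at (4, 5.5) is absent (z outside [2.5, 7]); the cube at (3.5, 3) is present — its section is the full 4.5×19 rectangle; After the difference (first − rest): starting from the 14.5×11 cube, the 4.5×19 cube at (3.5, 3) partially overlaps it — only the 36.00 mm² overlap (of its 85.50 mm²) is removed, clipping the outline — 1 connected region; the cylinder at (-2, 16) is not intersected at this z (z outside [2.5, 5.5]); Subtracting the remaining from the first: none of the subtracted shapes is present at this height, so the result so far is unchanged — 1 connected region; (whole slice rotated 25° about Z — lengths, areas and connectivity unchanged). Overall, the cross-section is a single solid region. Undo the 25° rotation: the query point maps to (0.360, 9.763) in the un-rotated model frame. The nearest boundary edge runs (0.00, 0.00)→(0.00, 11.00); distance from the point to it = 0.36 mm. The point is inside the cross-section, 0.36 mm from the nearest boundary — within the 0.8 mm shell band (2 × 0.4).

shell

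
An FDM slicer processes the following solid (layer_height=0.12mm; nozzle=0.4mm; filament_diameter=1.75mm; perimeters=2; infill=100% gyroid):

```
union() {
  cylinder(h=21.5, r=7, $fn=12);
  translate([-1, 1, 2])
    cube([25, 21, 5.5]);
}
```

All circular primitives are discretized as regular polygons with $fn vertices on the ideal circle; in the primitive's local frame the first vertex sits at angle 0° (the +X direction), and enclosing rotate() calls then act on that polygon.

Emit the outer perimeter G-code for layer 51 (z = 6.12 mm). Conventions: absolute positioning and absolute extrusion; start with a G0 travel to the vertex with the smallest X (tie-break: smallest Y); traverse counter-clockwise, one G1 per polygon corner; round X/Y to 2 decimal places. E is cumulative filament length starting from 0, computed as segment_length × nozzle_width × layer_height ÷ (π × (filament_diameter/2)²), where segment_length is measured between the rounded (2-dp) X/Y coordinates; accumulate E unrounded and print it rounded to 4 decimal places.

At z = 6.12 mm: the r=7 cylinder gives a regular 12-gon of circumradius 7 (constant along its height); the cube at (-1, 1) (footprint 25×21) is included at this height; Taking the union: the regions partially overlap (shared area 35.75 mm²), so overlapping operands fuse into one piece — 1 connected region. The outline is a single polygon with 14 vertices. Extrusion per mm of travel: 0.4 × 0.12 / (π × 0.875²) = 0.019956. Accumulating E over each segment gives final E = 2.2180.

G0 X-7.00 Y0.00 Z6.12
G1 X-6.06 Y-3.50 E0.0723
G1 X-3.50 Y-6.06 E0.1446
G1 X0.00 Y-7.00 E0.2169
G1 X3.50 Y-6.06 E0.2892
G1 X6.06 Y-3.50 E0.3615
G1 X7.00 Y0.00 E0.4338
G1 X6.73 Y1.00 E0.4545
G1 X24.00 Y1.00 E0.7991
G1 X24.00 Y22.00 E1.2182
G1 X-1.00 Y22.00 E1.7171
G1 X-1.00 Y6.73 E2.0218
G1 X-3.50 Y6.06 E2.0735
G1 X-6.06 Y3.50 E2.1457
G1 X-7.00 Y0.00 E2.2180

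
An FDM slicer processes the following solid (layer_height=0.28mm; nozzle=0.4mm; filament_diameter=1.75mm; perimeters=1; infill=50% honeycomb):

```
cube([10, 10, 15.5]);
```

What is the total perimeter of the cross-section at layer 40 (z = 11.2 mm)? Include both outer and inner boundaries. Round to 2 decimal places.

40.00 mm

At z = 11.2 mm: the cube is present — its section is the full 10×10 rectangle (perimeter 40.00 mm). Overall, the cross-section is a single solid region. Total boundary length (outer) = 40.00 mm.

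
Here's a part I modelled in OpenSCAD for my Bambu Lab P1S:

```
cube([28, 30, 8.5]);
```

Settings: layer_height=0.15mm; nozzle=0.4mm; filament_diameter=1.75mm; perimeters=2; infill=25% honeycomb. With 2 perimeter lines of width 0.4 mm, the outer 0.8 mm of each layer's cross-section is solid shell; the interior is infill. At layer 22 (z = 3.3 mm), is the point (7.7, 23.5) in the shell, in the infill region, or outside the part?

infill

At z = 3.3 mm: the cube (footprint 28×30) is included at this height. Overall, the cross-section is a single solid region. The nearest boundary edge runs (28.00, 30.00)→(0.00, 30.00); distance from the point to it = 6.50 mm. The point is inside the cross-section and 6.50 mm from the nearest boundary — more than the 0.8 mm shell width (2 × 0.4), so it's in the infill interior.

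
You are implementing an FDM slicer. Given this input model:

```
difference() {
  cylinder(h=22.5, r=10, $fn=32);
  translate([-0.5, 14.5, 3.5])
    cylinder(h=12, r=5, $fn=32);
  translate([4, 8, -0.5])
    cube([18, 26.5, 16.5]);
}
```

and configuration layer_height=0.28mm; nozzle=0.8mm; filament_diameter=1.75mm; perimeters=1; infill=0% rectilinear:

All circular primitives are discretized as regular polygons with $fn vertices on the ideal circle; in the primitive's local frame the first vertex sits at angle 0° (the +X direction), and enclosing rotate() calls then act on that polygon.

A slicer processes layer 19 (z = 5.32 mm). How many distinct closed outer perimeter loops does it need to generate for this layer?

1

At z = 5.32 mm: the r=10 cylinder contributes a regular 32-gon of circumradius 10; the r=5 cylinder at (-0.5, 14.5) contributes a regular 32-gon of circumradius 5; the cube at (4, 8) (footprint 18×26.5) is included at this height; After the difference (first − rest): starting from the r=10 cylinder, the r=5 cylinder at (-0.5, 14.5) partially overlaps it — only the 1.00 mm² overlap (of its 78.04 mm²) is removed, clipping the outline; the 18×26.5 cube at (4, 8) partially overlaps it — only the 1.20 mm² overlap (of its 477.00 mm²) is removed, clipping the outline — 1 connected region. The result has 1 disconnected region.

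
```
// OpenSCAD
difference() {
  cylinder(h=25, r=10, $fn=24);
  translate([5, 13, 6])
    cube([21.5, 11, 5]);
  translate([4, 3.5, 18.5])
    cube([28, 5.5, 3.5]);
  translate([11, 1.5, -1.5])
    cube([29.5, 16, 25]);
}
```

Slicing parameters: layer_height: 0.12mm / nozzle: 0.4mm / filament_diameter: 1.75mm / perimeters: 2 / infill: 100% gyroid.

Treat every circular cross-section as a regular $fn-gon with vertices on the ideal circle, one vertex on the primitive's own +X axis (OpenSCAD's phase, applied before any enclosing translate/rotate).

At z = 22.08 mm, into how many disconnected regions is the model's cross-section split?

1

At z = 22.08 mm: the r=10 cylinder contributes a regular 24-gon of circumradius 10; the cube at (5, 13) is absent (z outside [6, 11]); the cube at (4, 3.5) is absent (z outside [18.5, 22]); the cube at (11, 1.5) (footprint 29.5×16) is included at this height; Taking the first minus the rest: starting from the r=10 cylinder, the 29.5×16 cube at (11, 1.5) misses the remaining region (no effect) — 1 connected region. The result has 1 disconnected region.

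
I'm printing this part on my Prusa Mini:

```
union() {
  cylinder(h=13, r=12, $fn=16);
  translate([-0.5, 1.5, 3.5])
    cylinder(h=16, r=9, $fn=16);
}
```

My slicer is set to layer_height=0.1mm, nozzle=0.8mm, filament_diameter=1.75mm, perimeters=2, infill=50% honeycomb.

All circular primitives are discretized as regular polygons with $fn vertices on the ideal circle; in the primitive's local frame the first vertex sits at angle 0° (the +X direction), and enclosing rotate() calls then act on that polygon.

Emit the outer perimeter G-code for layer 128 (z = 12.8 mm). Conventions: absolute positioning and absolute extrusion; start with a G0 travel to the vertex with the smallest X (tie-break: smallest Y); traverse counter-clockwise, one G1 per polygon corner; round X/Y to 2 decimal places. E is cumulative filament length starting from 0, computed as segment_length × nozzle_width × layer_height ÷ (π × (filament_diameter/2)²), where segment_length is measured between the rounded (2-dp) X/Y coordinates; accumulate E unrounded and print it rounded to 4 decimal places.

At z = 12.8 mm: the cylinder: section is a regular 16-gon, circumradius r=12; the r=9 cylinder at (-0.5, 1.5) contributes a regular 16-gon of circumradius 9; Taking the union: the r=9 cylinder at (-0.5, 1.5) lies entirely inside the r=12 cylinder, so the union is just the r=12 cylinder — 1 connected region. The outline is a single polygon with 16 vertices. Extrusion per mm of travel: 0.8 × 0.1 / (π × 0.875²) = 0.033260. Accumulating E over each segment gives final E = 2.4923.

G0 X-12.00 Y0.00 Z12.80
G1 X-11.09 Y-4.59 E0.1556
G1 X-8.49 Y-8.49 E0.3115
G1 X-4.59 Y-11.09 E0.4674
G1 X0.00 Y-12.00 E0.6231
G1 X4.59 Y-11.09 E0.7787
G1 X8.49 Y-8.49 E0.9346
G1 X11.09 Y-4.59 E1.0905
G1 X12.00 Y0.00 E1.2461
G1 X11.09 Y4.59 E1.4018
G1 X8.49 Y8.49 E1.5577
G1 X4.59 Y11.09 E1.7136
G1 X0.00 Y12.00 E1.8692
G1 X-4.59 Y11.09 E2.0248
G1 X-8.49 Y8.49 E2.1807
G1 X-11.09 Y4.59 E2.3366
G1 X-12.00 Y0.00 E2.4923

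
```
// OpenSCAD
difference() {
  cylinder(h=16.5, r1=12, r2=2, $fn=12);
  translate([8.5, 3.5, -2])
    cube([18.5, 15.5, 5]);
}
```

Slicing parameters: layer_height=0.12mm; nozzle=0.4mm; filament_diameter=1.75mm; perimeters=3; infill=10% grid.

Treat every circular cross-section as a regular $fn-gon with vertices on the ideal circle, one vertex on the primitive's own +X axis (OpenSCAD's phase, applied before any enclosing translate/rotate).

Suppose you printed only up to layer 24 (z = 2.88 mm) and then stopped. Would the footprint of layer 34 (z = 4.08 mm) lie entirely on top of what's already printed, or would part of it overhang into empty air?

entirely on top

Compare the two slices. At z = 2.88: the cone (r1=12→r2=2) has section circumradius 10.255 here — a regular 12-gon (area = (12/2)·10.255²·sin(360°/12) = 315.47 mm²); the cube at (8.5, 3.5) is present — its section is the full 18.5×15.5 rectangle (area 286.75 mm²); Taking the first minus the rest: starting from the cone (315.47 mm²), the 18.5×15.5 cube at (8.5, 3.5) partially overlaps it — only the 1.05 mm² overlap (of its 286.75 mm²) is removed, clipping the outline — area = 314.42 mm². At z = 4.08: the cone (r1=12→r2=2) has section circumradius 9.527 here — a regular 12-gon (area = (12/2)·9.527²·sin(360°/12) = 272.31 mm²); the cube at (8.5, 3.5) is absent (z outside [-2, 3]); Taking the first minus the rest: none of the subtracted shapes is present at this height, so the cone is unchanged — area = 272.31 mm². Checking containment: the cross-section at z = 4.08 is a subset of the cross-section at z = 2.88.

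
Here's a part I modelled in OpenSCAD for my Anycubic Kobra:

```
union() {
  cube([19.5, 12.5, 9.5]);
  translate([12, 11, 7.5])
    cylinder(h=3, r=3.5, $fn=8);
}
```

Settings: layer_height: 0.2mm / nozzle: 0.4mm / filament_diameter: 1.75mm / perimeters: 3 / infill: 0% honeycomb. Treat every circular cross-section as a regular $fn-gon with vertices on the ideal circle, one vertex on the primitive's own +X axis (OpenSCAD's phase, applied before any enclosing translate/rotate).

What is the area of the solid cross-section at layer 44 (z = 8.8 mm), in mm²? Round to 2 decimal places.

At z = 8.8 mm: the cube is present — its section is the full 19.5×12.5 rectangle (area 243.75 mm²); the r=3.5 cylinder at (12, 11) gives a regular 8-gon of circumradius 3.5 (constant along its height) (area = (8/2)·3.500²·sin(360°/8) = 34.65 mm²); Taking the union: the regions partially overlap — summed areas 278.40 mm² minus the doubly-counted overlap 26.89 mm² gives 251.51 mm² — area = 251.51 mm². Overall, the cross-section is a single solid region. Net area = 251.51 mm².

251.51 mm²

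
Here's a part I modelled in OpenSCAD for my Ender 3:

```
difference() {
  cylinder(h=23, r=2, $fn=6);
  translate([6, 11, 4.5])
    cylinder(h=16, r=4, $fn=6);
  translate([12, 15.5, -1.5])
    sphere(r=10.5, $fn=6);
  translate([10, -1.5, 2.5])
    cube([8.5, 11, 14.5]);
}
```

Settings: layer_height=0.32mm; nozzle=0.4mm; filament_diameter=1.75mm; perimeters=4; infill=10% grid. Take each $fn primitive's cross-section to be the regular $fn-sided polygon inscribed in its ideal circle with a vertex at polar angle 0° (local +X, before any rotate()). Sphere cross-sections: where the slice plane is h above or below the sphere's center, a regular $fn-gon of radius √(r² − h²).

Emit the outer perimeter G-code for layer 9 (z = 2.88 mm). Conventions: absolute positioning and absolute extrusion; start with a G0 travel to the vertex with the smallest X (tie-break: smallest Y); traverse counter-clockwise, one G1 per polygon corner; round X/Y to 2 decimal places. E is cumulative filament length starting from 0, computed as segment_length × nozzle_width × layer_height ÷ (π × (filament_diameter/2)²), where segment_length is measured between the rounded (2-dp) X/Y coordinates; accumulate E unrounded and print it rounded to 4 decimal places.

At z = 2.88 mm: the cylinder: section is a regular 6-gon, circumradius r=2; the cylinder at (6, 11) is not intersected at this z (z outside [4.5, 20.5]); the r=10.5 sphere at (12, 15.5) contributes a regular 6-gon of circumradius √(10.5²−4.38²) = 9.543; the cube at (10, -1.5) (footprint 8.5×11) is included at this height; After the difference (first − rest): starting from the r=2 cylinder, the r=10.5 sphere at (12, 15.5) misses the remaining region (no effect); the 8.5×11 cube at (10, -1.5) misses the remaining region (no effect) — 1 connected region. The outline is a single polygon with 6 vertices. Extrusion per mm of travel: 0.4 × 0.32 / (π × 0.875²) = 0.053216. Accumulating E over each segment gives final E = 0.6382.

G0 X-2.00 Y0.00 Z2.88
G1 X-1.00 Y-1.73 E0.1063
G1 X1.00 Y-1.73 E0.2128
G1 X2.00 Y0.00 E0.3191
G1 X1.00 Y1.73 E0.4254
G1 X-1.00 Y1.73 E0.5319
G1 X-2.00 Y0.00 E0.6382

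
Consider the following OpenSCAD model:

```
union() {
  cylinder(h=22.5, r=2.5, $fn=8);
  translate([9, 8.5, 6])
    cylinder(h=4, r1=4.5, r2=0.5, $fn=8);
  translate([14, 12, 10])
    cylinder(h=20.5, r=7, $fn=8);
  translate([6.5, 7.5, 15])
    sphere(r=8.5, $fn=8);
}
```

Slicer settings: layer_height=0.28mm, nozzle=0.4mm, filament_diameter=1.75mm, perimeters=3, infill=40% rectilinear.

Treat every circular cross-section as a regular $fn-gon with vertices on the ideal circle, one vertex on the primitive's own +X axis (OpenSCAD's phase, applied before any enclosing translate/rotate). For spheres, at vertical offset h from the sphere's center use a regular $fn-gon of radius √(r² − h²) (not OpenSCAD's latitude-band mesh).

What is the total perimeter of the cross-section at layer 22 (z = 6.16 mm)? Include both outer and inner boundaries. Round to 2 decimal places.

41.88 mm

At z = 6.16 mm: the cylinder: section is a regular 8-gon, circumradius r=2.5 (perimeter = 2·8·2.500·sin(180°/8) = 15.31 mm); the cone at (9, 8.5) contributes a regular 8-gon of circumradius 4.340 (interpolated between r1=4.5 and r2=0.5 at t=0.040) (perimeter = 2·8·4.340·sin(180°/8) = 26.57 mm); the cylinder at (14, 12) is absent (z outside [10, 30.5]); the sphere at (6.5, 7.5) is absent (|z−center|=8.840 > r=8.5); Taking the union: the 2 present regions are separate (no shared area or edge), so areas and boundary lengths simply add and each stays a separate island — boundary = 41.88 mm. Overall, the cross-section has 2 separate islands. Total boundary length (outer) = 41.88 mm.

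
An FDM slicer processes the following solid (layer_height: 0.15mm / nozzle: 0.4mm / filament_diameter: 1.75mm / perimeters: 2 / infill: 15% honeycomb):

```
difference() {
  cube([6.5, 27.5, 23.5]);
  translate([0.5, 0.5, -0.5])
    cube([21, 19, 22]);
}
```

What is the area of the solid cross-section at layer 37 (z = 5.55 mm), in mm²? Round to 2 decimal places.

64.75 mm²

At z = 5.55 mm: the 6.5×27.5 cube contributes its full rectangle (area 178.75 mm²); the cube at (0.5, 0.5) is present — its section is the full 21×19 rectangle (area 399.00 mm²); Subtracting the remaining from the first: starting from the 6.5×27.5 cube (178.75 mm²), the 21×19 cube at (0.5, 0.5) partially overlaps it — only the 114.00 mm² overlap (of its 399.00 mm²) is removed, clipping the outline — area = 64.75 mm². Overall, the cross-section is a single solid region. Net area = 64.75 mm².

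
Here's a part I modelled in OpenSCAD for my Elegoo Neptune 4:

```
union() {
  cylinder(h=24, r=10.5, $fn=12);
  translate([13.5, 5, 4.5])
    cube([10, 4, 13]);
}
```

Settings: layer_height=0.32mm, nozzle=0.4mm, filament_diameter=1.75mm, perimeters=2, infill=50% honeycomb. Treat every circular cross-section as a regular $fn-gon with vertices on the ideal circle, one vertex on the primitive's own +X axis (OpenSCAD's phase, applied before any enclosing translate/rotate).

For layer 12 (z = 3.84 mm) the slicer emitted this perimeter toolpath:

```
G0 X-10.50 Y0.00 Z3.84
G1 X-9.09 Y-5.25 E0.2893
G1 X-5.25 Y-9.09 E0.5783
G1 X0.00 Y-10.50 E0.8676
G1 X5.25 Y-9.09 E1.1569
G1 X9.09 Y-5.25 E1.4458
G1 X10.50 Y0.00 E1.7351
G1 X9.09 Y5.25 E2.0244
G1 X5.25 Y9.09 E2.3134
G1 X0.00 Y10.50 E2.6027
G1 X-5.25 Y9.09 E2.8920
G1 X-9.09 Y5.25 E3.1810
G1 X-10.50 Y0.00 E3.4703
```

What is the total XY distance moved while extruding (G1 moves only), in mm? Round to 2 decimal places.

Sum the Euclidean lengths of each G1 segment: total = 65.21 mm.

65.21 mm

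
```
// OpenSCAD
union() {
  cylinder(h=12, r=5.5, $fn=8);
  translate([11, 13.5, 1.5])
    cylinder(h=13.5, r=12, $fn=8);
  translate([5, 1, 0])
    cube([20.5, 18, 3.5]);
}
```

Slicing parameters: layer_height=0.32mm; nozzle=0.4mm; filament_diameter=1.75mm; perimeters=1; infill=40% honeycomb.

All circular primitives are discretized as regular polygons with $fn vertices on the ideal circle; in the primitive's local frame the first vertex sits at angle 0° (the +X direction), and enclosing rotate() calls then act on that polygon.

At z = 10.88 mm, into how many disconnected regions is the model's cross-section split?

2

At z = 10.88 mm: the cylinder: section is a regular 8-gon, circumradius r=5.5; the r=12 cylinder at (11, 13.5) contributes a regular 8-gon of circumradius 12; the cube at (5, 1) does not reach this height (z outside [0, 3.5]); Taking the union: the 2 present regions are separate (no shared area or edge), so areas and boundary lengths simply add and each stays a separate island — 2 connected regions. The result has 2 disconnected regions.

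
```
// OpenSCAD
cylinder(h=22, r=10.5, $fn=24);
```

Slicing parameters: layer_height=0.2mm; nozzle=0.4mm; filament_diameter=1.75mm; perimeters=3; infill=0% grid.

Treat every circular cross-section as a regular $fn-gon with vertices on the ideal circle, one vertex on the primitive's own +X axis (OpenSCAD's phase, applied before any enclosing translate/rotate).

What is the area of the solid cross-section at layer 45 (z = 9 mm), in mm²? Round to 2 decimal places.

342.42 mm²

At z = 9 mm: the r=10.5 cylinder gives a regular 24-gon of circumradius 10.5 (constant along its height) (area = (24/2)·10.500²·sin(360°/24) = 342.42 mm²). Overall, the cross-section is a single solid region. Net area = 342.42 mm².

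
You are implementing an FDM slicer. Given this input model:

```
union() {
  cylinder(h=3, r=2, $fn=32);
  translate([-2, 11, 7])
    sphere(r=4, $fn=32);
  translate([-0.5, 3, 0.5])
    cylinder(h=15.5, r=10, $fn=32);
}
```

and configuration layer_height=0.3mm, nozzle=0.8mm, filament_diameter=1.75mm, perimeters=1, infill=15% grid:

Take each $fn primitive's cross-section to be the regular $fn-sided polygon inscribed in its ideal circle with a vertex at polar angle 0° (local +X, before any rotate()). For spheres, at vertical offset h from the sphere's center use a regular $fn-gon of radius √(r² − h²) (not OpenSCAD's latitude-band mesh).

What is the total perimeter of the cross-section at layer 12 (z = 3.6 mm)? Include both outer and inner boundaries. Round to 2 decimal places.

62.86 mm

At z = 3.6 mm: the cylinder does not reach this height (z outside [0, 3]); the r=4 sphere at (-2, 11) contributes a regular 32-gon of circumradius √(4²−3.4²) = 2.107 (perimeter = 2·32·2.107·sin(180°/32) = 13.22 mm); the r=10 cylinder at (-0.5, 3) gives a regular 32-gon of circumradius 10 (constant along its height) (perimeter = 2·32·10.000·sin(180°/32) = 62.73 mm); Taking the union: the regions partially overlap (shared area 13.43 mm²), so the edge portions inside another operand are dropped and the merged outline is re-measured after clipping — boundary = 62.86 mm. Overall, the cross-section is a single solid region. Total boundary length (outer) = 62.86 mm.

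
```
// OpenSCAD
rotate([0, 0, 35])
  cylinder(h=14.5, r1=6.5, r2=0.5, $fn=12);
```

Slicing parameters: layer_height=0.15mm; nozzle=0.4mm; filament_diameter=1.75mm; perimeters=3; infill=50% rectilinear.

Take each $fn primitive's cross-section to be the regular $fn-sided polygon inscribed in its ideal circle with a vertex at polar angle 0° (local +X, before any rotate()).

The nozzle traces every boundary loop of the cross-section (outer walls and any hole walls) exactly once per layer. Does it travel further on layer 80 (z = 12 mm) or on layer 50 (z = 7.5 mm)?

Layer 80 (z = 12): the cone (r1=6.5→r2=0.5) has section circumradius 1.534 here — a regular 12-gon (perimeter = 2·12·1.534·sin(180°/12) = 9.53 mm); (whole slice rotated 35° about Z — lengths, areas and connectivity unchanged). So its perimeter = 9.53 mm. Layer 50 (z = 7.5): the cone: at t=0.517 of its height the radius interpolates to r₁+(r₂−r₁)t = 3.397, giving a regular 12-gon of that circumradius (perimeter = 2·12·3.397·sin(180°/12) = 21.10 mm); (rotated 35° about Z; rotation is an isometry so areas/perimeters/island counts are preserved). So its perimeter = 21.10 mm. Layer 50 is larger (21.10 vs 9.53 mm).

layer 50 (z = 7.5 mm)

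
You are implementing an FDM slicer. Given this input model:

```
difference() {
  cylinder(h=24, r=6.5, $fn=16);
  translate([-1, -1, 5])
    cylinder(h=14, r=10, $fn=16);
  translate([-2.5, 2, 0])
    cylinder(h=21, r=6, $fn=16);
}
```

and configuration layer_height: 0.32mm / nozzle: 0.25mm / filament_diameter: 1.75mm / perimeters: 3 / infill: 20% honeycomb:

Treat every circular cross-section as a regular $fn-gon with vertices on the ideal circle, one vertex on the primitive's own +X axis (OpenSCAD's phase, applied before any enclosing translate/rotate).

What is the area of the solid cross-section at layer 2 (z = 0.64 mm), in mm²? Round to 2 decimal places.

At z = 0.64 mm: the r=6.5 cylinder contributes a regular 16-gon of circumradius 6.5 (area = (16/2)·6.500²·sin(360°/16) = 129.35 mm²); the cylinder at (-1, -1) is not intersected at this z (z outside [5, 19]); the r=6 cylinder at (-2.5, 2) gives a regular 16-gon of circumradius 6 (constant along its height) (area = (16/2)·6.000²·sin(360°/16) = 110.21 mm²); After the difference (first − rest): starting from the r=6.5 cylinder (129.35 mm²), the r=6 cylinder at (-2.5, 2) partially overlaps it — only the 80.24 mm² overlap (of its 110.21 mm²) is removed, clipping the outline — area = 49.11 mm². Overall, the cross-section is a single solid region. Net area = 49.11 mm².

49.11 mm²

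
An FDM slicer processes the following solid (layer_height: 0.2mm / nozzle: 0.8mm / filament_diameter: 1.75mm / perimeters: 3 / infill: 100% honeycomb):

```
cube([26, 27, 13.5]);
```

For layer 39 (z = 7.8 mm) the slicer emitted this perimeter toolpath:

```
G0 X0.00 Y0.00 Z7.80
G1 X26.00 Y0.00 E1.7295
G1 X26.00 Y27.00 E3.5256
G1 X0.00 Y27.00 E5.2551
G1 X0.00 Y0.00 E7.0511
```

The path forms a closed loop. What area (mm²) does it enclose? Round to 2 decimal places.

Apply the shoelace formula to the sequence of (X, Y) vertices; enclosed area = 702.00 mm².

702.00 mm²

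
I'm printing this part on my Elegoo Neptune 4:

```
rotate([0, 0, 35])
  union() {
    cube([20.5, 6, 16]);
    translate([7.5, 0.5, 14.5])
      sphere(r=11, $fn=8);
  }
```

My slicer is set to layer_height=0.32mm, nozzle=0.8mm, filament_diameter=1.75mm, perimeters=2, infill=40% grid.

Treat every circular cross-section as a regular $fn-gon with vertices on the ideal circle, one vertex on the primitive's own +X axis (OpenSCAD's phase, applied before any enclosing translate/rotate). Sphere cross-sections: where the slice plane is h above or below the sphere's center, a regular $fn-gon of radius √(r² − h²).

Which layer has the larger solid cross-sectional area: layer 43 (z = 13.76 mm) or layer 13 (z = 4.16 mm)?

layer 43 (z = 13.76 mm)

Layer 43 (z = 13.76): the cube (footprint 20.5×6) is included at this height (area 123.00 mm²); the r=11 sphere at (7.5, 0.5) slices to a regular 8-gon of circumradius 10.975 (√(r²−h²) with h=0.74 from center) (area = (8/2)·10.975²·sin(360°/8) = 340.69 mm²); Merging all regions: the regions partially overlap — summed areas 463.69 mm² minus the doubly-counted overlap 104.53 mm² gives 359.16 mm² — area = 359.16 mm²; (rotated 35° about Z; rotation is an isometry so areas/perimeters/island counts are preserved). So its area = 359.16 mm². Layer 13 (z = 4.16): the cube (footprint 20.5×6) is included at this height (area 123.00 mm²); the sphere at (7.5, 0.5): section is a regular 8-gon, circumradius = √(r²−h²) = √(11²−10.34²) = 3.753 (area = (8/2)·3.753²·sin(360°/8) = 39.84 mm²); Taking the union: the regions partially overlap — summed areas 162.84 mm² minus the doubly-counted overlap 23.57 mm² gives 139.27 mm² — area = 139.27 mm²; (rotated 35° about Z; rotation is an isometry so areas/perimeters/island counts are preserved). So its area = 139.27 mm². Layer 43 is larger (359.16 vs 139.27 mm²).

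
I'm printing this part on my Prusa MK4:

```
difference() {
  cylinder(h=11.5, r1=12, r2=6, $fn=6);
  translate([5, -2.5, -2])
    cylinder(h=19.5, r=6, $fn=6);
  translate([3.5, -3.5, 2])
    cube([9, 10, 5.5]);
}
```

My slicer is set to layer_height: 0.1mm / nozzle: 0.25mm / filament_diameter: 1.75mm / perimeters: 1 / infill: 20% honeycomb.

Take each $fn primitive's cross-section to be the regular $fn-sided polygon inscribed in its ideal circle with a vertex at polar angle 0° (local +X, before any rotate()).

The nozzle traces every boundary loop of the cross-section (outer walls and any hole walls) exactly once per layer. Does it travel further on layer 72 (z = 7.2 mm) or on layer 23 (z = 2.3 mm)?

layer 23 (z = 2.3 mm)

Layer 72 (z = 7.2): the cone contributes a regular 6-gon of circumradius 8.243 (interpolated between r1=12 and r2=6 at t=0.626) (perimeter = 2·6·8.243·sin(180°/6) = 49.46 mm); the cylinder at (5, -2.5): section is a regular 6-gon, circumradius r=6 (perimeter = 2·6·6.000·sin(180°/6) = 36.00 mm); the cube at (3.5, -3.5) (footprint 9×10) is included at this height (perimeter 38.00 mm); After the difference (first − rest): starting from the cone, the r=6 cylinder at (5, -2.5) partially overlaps it — only the 60.09 mm² overlap (of its 93.53 mm²) is removed, clipping the outline; the 9×10 cube at (3.5, -3.5) partially overlaps it — only the 7.95 mm² overlap (of its 90.00 mm²) is removed, clipping the outline — boundary = 48.92 mm. So its perimeter = 48.92 mm. Layer 23 (z = 2.3): the cone contributes a regular 6-gon of circumradius 10.800 (interpolated between r1=12 and r2=6 at t=0.200) (perimeter = 2·6·10.800·sin(180°/6) = 64.80 mm); the cylinder at (5, -2.5): section is a regular 6-gon, circumradius r=6 (perimeter = 2·6·6.000·sin(180°/6) = 36.00 mm); the cube at (3.5, -3.5) (footprint 9×10) is included at this height (perimeter 38.00 mm); Taking the first minus the rest: starting from the cone, the r=6 cylinder at (5, -2.5) partially overlaps it — only the 83.82 mm² overlap (of its 93.53 mm²) is removed, clipping the outline; the 9×10 cube at (3.5, -3.5) partially overlaps it — only the 21.69 mm² overlap (of its 90.00 mm²) is removed, clipping the outline — boundary = 73.62 mm. So its perimeter = 73.62 mm. Layer 23 is larger (73.62 vs 48.92 mm).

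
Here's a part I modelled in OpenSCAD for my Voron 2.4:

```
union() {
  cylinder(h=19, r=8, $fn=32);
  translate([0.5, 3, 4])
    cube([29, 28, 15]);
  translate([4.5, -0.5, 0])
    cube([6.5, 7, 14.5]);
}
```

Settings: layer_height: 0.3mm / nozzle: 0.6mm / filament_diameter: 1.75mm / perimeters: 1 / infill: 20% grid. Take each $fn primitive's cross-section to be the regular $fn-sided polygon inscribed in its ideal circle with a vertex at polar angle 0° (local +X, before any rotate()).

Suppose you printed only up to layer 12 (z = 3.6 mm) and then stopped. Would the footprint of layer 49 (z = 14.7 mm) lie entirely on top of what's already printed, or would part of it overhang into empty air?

part overhangs

Compare the two slices. At z = 3.6: the r=8 cylinder gives a regular 32-gon of circumradius 8 (constant along its height) (area = (32/2)·8.000²·sin(360°/32) = 199.77 mm²); the cube at (0.5, 3) is not intersected at this z (z outside [4, 19]); the 6.5×7 cube at (4.5, -0.5) contributes its full rectangle (area 45.50 mm²); Merging all regions: the regions partially overlap — summed areas 245.27 mm² minus the doubly-counted overlap 17.80 mm² gives 227.48 mm² — area = 227.48 mm². At z = 14.7: the cylinder: section is a regular 32-gon, circumradius r=8 (area = (32/2)·8.000²·sin(360°/32) = 199.77 mm²); the cube at (0.5, 3) (footprint 29×28) is included at this height (area 812.00 mm²); the cube at (4.5, -0.5) does not reach this height (z outside [0, 14.5]); Combining (union): the regions partially overlap — summed areas 1011.77 mm² minus the doubly-counted overlap 24.11 mm² gives 987.66 mm² — area = 987.66 mm². Checking containment: at z = 14.7 the cross-section extends beyond the z = 3.6 cross-section by about 771.35 mm².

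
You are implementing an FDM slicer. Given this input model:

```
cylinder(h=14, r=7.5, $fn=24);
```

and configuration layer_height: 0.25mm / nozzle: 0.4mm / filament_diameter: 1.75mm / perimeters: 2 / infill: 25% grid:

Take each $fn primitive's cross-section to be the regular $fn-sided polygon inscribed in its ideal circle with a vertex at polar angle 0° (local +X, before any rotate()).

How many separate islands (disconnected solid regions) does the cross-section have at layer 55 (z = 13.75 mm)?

At z = 13.75 mm: the cylinder: section is a regular 24-gon, circumradius r=7.5. Overall, the cross-section is a single solid region. Island count = 1.

1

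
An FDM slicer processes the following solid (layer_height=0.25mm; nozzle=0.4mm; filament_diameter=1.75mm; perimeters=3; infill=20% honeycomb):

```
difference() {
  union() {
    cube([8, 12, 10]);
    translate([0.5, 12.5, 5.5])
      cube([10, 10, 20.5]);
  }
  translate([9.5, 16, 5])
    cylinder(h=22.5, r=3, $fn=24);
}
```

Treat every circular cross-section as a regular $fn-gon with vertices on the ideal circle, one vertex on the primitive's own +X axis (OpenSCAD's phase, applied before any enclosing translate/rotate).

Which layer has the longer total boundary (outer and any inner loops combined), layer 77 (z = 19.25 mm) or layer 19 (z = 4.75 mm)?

layer 77 (z = 19.25 mm)

Layer 77 (z = 19.25): the cube is not intersected at this z (z outside [0, 10]); the 10×10 cube at (0.5, 12.5) contributes its full rectangle (perimeter 40.00 mm); Merging all regions: only the 10×10 cube at (0.5, 12.5) is present, so the union is just that shape — boundary = 40.00 mm; the r=3 cylinder at (9.5, 16) contributes a regular 24-gon of circumradius 3 (perimeter = 2·24·3.000·sin(180°/24) = 18.80 mm); Subtracting the remaining from the first: starting from the result so far, the r=3 cylinder at (9.5, 16) partially overlaps it — only the 19.83 mm² overlap (of its 27.95 mm²) is removed, clipping the outline — boundary = 45.84 mm. So its perimeter = 45.84 mm. Layer 19 (z = 4.75): the 8×12 cube contributes its full rectangle (perimeter 40.00 mm); the cube at (0.5, 12.5) does not reach this height (z outside [5.5, 26]); Taking the union: only the 8×12 cube is present, so the union is just that shape — boundary = 40.00 mm; the cylinder at (9.5, 16) is not intersected at this z (z outside [5, 27.5]); After the difference (first − rest): none of the subtracted shapes is present at this height, so the result so far is unchanged — boundary = 40.00 mm. So its perimeter = 40.00 mm. Layer 77 is larger (45.84 vs 40.00 mm).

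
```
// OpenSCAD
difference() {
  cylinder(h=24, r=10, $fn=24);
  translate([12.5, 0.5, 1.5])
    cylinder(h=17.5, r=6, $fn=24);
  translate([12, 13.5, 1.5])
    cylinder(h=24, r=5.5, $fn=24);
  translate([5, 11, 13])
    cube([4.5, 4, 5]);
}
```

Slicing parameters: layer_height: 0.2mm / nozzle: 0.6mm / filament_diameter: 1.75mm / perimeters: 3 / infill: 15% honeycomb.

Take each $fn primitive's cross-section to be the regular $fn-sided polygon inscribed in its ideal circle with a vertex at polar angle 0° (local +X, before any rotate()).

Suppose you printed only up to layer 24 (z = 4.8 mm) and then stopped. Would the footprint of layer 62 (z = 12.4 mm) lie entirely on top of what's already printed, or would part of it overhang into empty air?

entirely on top

Compare the two slices. At z = 4.8: the r=10 cylinder contributes a regular 24-gon of circumradius 10 (area = (24/2)·10.000²·sin(360°/24) = 310.58 mm²); the r=6 cylinder at (12.5, 0.5) contributes a regular 24-gon of circumradius 6 (area = (24/2)·6.000²·sin(360°/24) = 111.81 mm²); the r=5.5 cylinder at (12, 13.5) gives a regular 24-gon of circumradius 5.5 (constant along its height) (area = (24/2)·5.500²·sin(360°/24) = 93.95 mm²); the cube at (5, 11) is not intersected at this z (z outside [13, 18]); After the difference (first − rest): starting from the r=10 cylinder (310.58 mm²), the r=6 cylinder at (12.5, 0.5) partially overlaps it — only the 21.82 mm² overlap (of its 111.81 mm²) is removed, clipping the outline; the r=5.5 cylinder at (12, 13.5) misses the remaining region (no effect) — area = 288.77 mm². At z = 12.4: the cylinder: section is a regular 24-gon, circumradius r=10 (area = (24/2)·10.000²·sin(360°/24) = 310.58 mm²); the r=6 cylinder at (12.5, 0.5) contributes a regular 24-gon of circumradius 6 (area = (24/2)·6.000²·sin(360°/24) = 111.81 mm²); the cylinder at (12, 13.5): section is a regular 24-gon, circumradius r=5.5 (area = (24/2)·5.500²·sin(360°/24) = 93.95 mm²); the cube at (5, 11) is absent (z outside [13, 18]); Taking the first minus the rest: starting from the r=10 cylinder (310.58 mm²), the r=6 cylinder at (12.5, 0.5) partially overlaps it — only the 21.82 mm² overlap (of its 111.81 mm²) is removed, clipping the outline; the r=5.5 cylinder at (12, 13.5) misses the remaining region (no effect) — area = 288.77 mm². Checking containment: the cross-section at z = 12.4 is a subset of the cross-section at z = 4.8.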